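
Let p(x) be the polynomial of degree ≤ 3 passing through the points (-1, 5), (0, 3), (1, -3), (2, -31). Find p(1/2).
13/8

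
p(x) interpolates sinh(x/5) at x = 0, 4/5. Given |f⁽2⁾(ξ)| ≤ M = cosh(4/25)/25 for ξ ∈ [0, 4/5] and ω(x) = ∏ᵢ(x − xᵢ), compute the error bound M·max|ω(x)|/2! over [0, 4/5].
2*cosh(4/25)/625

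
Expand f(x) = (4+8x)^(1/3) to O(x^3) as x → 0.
2**(2/3) + 2*2**(2/3)*x/3 - 4*2**(2/3)*x**2/9 + O(x**3)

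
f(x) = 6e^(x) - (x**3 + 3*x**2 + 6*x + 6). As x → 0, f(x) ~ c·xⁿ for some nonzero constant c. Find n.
4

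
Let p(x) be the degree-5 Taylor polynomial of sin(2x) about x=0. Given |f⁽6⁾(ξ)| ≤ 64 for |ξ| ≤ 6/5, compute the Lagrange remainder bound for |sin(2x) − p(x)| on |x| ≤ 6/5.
20736/78125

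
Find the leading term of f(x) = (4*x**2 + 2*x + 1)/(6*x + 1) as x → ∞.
2*x/3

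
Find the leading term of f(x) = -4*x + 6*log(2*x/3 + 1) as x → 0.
-4*x**2/3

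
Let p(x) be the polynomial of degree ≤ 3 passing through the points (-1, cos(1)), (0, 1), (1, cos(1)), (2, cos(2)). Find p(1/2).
-cos(2)/16 + cos(1)/2 + 9/16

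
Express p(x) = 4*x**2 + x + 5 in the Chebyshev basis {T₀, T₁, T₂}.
(7)T₀ + T₁ + (2)T₂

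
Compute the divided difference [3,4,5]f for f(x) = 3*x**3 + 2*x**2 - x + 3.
38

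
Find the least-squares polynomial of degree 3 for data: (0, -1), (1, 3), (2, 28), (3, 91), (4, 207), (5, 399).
-74/63 + (16/27)x + (67/63)x² + (80/27)x³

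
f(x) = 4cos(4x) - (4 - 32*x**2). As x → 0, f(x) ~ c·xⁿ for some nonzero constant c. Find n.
4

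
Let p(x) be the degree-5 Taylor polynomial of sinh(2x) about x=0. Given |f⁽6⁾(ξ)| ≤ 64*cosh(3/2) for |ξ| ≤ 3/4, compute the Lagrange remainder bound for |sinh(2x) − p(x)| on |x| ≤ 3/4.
81*cosh(3/2)/5120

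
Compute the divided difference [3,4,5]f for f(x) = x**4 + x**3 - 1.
109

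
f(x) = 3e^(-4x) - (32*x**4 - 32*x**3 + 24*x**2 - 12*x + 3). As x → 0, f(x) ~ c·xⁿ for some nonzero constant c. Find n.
5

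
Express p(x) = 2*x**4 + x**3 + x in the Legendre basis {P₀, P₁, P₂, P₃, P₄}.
(2/5)P₀ + (8/5)P₁ + (8/7)P₂ + (2/5)P₃ + (16/35)P₄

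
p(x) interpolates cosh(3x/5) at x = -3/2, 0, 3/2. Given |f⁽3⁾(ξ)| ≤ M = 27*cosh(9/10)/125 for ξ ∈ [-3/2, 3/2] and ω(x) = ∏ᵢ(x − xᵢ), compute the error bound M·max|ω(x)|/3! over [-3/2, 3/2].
27*sqrt(3)*cosh(9/10)/1000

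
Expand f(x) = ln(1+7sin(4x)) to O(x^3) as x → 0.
28*x - 392*x**2 + O(x**3)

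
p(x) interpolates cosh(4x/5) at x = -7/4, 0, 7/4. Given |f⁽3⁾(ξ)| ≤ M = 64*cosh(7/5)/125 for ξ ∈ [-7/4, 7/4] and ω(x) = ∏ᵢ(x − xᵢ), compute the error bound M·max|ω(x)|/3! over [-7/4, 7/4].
343*sqrt(3)*cosh(7/5)/3375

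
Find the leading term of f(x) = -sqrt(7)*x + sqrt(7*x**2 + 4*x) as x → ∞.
2*sqrt(7)/7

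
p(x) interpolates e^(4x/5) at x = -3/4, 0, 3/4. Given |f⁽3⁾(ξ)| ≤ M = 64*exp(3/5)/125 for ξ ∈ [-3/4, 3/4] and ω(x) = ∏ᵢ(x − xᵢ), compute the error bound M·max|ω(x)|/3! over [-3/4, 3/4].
sqrt(3)*exp(3/5)/125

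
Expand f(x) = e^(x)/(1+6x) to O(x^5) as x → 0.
1 - 5*x + 61*x**2/2 - 1097*x**3/6 + 26329*x**4/24 + O(x**5)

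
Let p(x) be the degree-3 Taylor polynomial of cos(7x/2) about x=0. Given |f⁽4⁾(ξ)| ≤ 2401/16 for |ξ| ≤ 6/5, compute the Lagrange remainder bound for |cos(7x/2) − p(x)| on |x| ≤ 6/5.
64827/5000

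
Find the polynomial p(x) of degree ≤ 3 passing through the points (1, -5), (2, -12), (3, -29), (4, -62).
-x**3 + x**2 - 3*x - 2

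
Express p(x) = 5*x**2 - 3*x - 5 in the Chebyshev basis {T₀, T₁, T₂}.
(-5/2)T₀ + (-3)T₁ + (5/2)T₂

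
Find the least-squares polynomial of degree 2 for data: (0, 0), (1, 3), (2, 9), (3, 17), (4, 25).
-2/7 + (104/35)x + (6/7)x²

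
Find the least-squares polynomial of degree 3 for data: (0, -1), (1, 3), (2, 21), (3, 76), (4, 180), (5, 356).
-115/126 + (1207/756)x + (-41/36)x² + (163/54)x³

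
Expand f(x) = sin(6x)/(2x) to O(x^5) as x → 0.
3 - 18*x**2 + 162*x**4/5 + O(x**5)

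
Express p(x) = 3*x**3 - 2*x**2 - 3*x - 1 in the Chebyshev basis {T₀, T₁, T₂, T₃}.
(-2)T₀ + (-3/4)T₁ - T₂ + (3/4)T₃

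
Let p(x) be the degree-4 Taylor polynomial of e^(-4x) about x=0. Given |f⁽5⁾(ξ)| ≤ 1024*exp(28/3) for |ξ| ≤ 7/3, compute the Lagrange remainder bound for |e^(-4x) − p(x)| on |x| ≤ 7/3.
2151296*exp(28/3)/3645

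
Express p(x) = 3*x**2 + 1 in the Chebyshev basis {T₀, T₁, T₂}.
(5/2)T₀ + (3/2)T₂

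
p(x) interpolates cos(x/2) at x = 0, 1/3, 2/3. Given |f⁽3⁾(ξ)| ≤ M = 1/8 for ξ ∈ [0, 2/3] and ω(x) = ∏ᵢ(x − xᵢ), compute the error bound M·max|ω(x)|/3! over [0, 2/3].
sqrt(3)/5832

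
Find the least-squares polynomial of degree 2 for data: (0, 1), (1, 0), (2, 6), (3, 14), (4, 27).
24/35 + (-69/35)x + (15/7)x²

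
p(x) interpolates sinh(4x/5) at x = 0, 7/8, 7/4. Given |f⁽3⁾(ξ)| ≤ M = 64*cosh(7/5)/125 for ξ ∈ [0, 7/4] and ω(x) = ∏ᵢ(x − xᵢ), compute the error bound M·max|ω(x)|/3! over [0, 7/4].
343*sqrt(3)*cosh(7/5)/27000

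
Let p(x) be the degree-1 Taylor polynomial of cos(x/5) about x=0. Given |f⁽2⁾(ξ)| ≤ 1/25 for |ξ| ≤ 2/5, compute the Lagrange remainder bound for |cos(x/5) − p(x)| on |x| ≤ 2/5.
2/625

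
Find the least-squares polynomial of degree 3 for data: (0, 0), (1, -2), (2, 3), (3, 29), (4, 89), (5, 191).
25/126 + (-2341/756)x + (-415/252)x² + (107/54)x³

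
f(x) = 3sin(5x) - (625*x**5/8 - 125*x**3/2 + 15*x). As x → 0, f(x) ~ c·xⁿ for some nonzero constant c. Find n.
7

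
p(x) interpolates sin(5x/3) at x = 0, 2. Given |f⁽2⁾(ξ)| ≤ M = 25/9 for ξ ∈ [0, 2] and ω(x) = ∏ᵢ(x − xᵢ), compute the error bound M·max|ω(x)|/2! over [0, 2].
25/18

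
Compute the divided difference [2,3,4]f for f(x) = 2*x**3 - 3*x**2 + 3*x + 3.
15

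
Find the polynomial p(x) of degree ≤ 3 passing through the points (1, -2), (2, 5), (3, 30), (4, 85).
2*x**3 - 3*x**2 + 2*x - 3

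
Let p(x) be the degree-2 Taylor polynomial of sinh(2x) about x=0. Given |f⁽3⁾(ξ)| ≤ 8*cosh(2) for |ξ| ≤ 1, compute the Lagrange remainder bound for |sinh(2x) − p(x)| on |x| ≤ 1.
4*cosh(2)/3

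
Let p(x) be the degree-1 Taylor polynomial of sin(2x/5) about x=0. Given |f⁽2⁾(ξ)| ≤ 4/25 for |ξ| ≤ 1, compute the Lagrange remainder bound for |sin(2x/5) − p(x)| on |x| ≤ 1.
2/25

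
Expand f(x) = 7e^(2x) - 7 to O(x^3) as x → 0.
14*x + 14*x**2 + O(x**3)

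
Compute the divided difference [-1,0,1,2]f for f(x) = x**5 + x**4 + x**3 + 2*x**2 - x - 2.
8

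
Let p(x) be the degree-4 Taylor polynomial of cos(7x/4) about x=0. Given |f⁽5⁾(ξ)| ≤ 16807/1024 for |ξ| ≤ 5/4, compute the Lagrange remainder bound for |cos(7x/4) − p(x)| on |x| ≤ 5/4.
10504375/25165824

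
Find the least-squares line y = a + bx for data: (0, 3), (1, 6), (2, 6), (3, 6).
a = 39/10, b = 9/10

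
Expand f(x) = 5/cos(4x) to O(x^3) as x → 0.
5 + 40*x**2 + O(x**3)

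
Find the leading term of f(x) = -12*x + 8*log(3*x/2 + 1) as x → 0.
-9*x**2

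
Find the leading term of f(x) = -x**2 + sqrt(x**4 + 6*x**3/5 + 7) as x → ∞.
3*x/5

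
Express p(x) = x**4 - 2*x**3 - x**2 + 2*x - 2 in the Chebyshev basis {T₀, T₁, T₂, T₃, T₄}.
(-17/8)T₀ + (1/2)T₁ + (-1/2)T₃ + (1/8)T₄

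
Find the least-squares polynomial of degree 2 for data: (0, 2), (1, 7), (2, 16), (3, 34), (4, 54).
69/35 + (137/70)x + (39/14)x²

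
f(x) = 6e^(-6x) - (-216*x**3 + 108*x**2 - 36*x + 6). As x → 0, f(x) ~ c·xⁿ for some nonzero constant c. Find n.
4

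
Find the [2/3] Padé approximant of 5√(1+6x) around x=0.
(315*x**2/4 + 42*x + 5)/(-27*x**3/20 + 81*x**2/20 + 27*x/5 + 1)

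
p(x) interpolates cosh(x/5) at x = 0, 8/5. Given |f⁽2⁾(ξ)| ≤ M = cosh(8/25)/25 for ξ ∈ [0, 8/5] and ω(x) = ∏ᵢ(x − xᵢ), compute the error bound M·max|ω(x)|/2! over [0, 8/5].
8*cosh(8/25)/625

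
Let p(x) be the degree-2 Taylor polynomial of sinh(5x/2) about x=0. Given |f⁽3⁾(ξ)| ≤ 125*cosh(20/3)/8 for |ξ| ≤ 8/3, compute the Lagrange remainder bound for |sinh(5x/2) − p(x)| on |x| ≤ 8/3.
4000*cosh(20/3)/81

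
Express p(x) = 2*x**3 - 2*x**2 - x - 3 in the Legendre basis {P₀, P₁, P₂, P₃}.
(-11/3)P₀ + (1/5)P₁ + (-4/3)P₂ + (4/5)P₃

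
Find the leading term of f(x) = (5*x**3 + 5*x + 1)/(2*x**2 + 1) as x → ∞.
5*x/2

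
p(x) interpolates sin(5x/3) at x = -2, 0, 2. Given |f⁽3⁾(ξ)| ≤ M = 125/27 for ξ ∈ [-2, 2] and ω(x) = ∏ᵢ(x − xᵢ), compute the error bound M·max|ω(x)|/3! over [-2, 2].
1000*sqrt(3)/729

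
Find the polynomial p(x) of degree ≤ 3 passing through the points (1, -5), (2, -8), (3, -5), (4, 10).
x**3 - 3*x**2 - x - 2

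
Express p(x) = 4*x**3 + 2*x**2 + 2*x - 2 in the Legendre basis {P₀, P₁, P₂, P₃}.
(-4/3)P₀ + (22/5)P₁ + (4/3)P₂ + (8/5)P₃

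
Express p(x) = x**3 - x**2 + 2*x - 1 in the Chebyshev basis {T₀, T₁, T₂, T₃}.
(-3/2)T₀ + (11/4)T₁ + (-1/2)T₂ + (1/4)T₃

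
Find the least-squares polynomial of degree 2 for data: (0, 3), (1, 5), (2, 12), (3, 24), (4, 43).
111/35 + (-87/70)x + (39/14)x²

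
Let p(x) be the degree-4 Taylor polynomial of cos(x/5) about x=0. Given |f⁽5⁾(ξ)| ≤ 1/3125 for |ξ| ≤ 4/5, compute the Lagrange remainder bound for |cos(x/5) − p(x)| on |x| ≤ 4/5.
128/146484375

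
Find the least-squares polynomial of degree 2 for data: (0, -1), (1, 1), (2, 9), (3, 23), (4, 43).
-1 - x + (3)x²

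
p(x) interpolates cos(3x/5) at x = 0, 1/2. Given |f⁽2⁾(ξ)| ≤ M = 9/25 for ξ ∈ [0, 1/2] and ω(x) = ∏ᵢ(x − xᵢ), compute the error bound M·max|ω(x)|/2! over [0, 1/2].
9/800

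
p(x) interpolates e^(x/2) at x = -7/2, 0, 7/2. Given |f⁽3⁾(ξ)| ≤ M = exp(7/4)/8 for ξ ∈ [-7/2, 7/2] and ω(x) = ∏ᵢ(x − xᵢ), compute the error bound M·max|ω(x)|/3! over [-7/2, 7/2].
343*sqrt(3)*exp(7/4)/1728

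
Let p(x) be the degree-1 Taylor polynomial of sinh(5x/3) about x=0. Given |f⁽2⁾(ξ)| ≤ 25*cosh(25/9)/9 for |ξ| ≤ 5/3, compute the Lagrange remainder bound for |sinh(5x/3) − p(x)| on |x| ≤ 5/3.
625*cosh(25/9)/162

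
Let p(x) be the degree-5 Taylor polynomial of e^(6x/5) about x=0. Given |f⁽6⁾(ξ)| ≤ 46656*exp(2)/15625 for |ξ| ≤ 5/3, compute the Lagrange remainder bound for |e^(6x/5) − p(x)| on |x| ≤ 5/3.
4*exp(2)/45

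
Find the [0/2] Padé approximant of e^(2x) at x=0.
1/(2*x**2 - 2*x + 1)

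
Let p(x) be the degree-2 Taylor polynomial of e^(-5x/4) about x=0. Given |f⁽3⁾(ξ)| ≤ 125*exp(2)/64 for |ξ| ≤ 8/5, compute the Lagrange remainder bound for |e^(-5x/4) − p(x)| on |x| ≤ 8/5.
4*exp(2)/3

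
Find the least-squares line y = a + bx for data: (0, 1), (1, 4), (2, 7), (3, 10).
a = 1, b = 3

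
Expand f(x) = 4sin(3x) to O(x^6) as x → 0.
12*x - 18*x**3 + 81*x**5/10 + O(x**6)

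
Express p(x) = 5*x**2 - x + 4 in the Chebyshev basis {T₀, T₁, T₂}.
(13/2)T₀ - T₁ + (5/2)T₂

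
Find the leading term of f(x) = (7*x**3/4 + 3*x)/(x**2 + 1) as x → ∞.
7*x/4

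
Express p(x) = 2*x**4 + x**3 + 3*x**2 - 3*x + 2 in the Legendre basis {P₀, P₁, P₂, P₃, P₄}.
(17/5)P₀ + (-12/5)P₁ + (22/7)P₂ + (2/5)P₃ + (16/35)P₄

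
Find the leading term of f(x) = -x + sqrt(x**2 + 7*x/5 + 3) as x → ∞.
7/10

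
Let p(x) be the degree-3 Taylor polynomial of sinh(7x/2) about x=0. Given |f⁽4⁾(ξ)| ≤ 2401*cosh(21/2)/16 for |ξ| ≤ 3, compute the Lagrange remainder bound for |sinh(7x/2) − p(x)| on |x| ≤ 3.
64827*cosh(21/2)/128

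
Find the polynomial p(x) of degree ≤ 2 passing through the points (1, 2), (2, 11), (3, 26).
3*x**2 - 1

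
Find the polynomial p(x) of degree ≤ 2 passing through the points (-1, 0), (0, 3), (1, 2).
-2*x**2 + x + 3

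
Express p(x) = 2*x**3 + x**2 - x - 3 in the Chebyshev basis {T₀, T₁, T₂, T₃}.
(-5/2)T₀ + (1/2)T₁ + (1/2)T₂ + (1/2)T₃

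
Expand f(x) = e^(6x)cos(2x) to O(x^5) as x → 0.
1 + 6*x + 16*x**2 + 24*x**3 + 56*x**4/3 + O(x**5)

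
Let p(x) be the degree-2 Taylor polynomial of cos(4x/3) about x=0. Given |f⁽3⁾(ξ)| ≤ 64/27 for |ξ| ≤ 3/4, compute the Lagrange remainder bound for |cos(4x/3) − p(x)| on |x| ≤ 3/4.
1/6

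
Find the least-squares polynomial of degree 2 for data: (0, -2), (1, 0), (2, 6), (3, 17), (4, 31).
-72/35 + (1/70)x + (29/14)x²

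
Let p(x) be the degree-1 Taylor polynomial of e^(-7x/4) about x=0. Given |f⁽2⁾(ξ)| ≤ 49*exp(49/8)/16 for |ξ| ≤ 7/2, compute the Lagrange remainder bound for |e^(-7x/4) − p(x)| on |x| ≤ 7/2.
2401*exp(49/8)/128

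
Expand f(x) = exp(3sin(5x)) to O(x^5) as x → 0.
1 + 15*x + 225*x**2/2 + 500*x**3 + 9375*x**4/8 + O(x**5)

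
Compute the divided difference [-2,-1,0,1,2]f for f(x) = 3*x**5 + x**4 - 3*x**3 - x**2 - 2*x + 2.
1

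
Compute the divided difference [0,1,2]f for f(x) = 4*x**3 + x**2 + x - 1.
13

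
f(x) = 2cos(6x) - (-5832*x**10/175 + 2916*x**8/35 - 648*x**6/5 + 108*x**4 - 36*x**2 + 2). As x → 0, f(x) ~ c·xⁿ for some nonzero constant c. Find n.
12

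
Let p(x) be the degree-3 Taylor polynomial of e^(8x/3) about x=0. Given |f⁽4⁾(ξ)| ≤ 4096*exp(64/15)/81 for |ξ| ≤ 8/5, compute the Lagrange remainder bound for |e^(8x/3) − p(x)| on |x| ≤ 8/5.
2097152*exp(64/15)/151875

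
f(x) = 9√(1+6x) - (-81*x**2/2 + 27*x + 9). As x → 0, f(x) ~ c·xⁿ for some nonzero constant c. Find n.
3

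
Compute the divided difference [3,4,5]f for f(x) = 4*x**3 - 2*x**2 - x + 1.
46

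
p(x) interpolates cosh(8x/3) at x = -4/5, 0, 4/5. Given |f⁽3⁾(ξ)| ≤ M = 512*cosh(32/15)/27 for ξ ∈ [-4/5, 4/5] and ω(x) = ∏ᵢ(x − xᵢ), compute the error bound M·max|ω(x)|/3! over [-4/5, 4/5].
32768*sqrt(3)*cosh(32/15)/91125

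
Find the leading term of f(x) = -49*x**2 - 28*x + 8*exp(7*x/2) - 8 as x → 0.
343*x**3/6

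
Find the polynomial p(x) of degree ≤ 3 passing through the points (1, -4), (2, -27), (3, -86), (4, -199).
-3*x**3 - 2*x + 1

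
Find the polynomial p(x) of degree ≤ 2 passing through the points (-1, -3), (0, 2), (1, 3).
-2*x**2 + 3*x + 2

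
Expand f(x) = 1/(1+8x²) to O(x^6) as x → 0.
1 - 8*x**2 + 64*x**4 + O(x**6)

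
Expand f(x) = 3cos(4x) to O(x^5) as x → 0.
3 - 24*x**2 + 32*x**4 + O(x**5)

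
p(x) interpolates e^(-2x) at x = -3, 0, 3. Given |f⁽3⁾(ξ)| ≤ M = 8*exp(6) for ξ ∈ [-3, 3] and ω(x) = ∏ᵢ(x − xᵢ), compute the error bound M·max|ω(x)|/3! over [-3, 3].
8*sqrt(3)*exp(6)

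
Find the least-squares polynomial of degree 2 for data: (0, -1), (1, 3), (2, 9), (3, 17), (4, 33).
-17/35 + (27/35)x + (13/7)x²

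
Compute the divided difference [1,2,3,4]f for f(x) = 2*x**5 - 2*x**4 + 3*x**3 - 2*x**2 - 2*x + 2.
113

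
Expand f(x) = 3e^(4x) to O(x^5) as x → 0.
3 + 12*x + 24*x**2 + 32*x**3 + 32*x**4 + O(x**5)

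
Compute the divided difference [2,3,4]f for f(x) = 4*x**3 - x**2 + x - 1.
35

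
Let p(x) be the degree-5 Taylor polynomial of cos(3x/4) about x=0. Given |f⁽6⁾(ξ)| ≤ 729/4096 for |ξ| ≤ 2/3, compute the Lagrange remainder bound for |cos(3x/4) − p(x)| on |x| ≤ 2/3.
1/46080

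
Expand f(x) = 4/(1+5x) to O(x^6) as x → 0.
4 - 20*x + 100*x**2 - 500*x**3 + 2500*x**4 - 12500*x**5 + O(x**6)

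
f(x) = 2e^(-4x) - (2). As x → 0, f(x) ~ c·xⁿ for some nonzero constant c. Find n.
1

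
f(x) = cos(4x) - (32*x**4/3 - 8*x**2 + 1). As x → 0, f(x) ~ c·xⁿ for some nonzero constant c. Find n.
6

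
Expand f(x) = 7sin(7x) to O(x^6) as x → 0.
49*x - 2401*x**3/6 + 117649*x**5/120 + O(x**6)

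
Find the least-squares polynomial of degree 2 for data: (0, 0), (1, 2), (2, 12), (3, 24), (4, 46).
(-3/5)x + (3)x²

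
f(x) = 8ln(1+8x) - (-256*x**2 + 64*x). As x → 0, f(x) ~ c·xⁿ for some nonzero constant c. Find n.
3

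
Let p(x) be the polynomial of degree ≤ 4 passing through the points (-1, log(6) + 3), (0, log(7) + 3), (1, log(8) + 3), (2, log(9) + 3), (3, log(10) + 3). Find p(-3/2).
log(2048*2**(19/32)*3**(83/128)*5**(35/128)*7**(23/32)/7203) + 3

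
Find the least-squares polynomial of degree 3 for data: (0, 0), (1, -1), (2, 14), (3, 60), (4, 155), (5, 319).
-23/126 + (-163/108)x + (-215/126)x² + (319/108)x³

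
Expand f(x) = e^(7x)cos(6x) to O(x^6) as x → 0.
1 + 7*x + 13*x**2/2 - 413*x**3/6 - 6887*x**4/24 - 61313*x**5/120 + O(x**6)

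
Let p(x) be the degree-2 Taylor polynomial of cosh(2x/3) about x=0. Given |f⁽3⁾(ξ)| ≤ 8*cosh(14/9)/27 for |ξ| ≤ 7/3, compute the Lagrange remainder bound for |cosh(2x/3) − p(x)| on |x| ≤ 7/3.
1372*cosh(14/9)/2187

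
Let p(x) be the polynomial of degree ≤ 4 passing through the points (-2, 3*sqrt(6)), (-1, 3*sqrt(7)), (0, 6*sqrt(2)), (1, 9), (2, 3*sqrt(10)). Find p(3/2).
-105*sqrt(2)/32 - 15*sqrt(6)/128 + 21*sqrt(7)/32 + 105*sqrt(10)/128 + 315/32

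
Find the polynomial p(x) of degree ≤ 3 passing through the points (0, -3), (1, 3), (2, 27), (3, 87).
3*x**3 + 3*x - 3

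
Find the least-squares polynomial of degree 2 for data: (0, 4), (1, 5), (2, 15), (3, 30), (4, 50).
124/35 + (-41/70)x + (43/14)x²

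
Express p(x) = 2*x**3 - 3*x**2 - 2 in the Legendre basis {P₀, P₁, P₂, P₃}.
(-3)P₀ + (6/5)P₁ + (-2)P₂ + (4/5)P₃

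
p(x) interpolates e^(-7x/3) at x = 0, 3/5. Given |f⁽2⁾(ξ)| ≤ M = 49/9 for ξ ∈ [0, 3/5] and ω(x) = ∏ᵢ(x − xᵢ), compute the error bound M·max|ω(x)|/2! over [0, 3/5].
49/200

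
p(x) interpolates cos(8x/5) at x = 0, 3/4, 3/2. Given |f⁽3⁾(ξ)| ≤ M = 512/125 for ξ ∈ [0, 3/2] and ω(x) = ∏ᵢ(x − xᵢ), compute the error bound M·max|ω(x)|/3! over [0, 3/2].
8*sqrt(3)/125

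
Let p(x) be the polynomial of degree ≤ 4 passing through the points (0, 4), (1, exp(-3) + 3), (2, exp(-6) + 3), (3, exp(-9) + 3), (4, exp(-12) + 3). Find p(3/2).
(-20*exp(3) + 3 + 90*exp(6) + 60*exp(9) + 379*exp(12))*exp(-12)/128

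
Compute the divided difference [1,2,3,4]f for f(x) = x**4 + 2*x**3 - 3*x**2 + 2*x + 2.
12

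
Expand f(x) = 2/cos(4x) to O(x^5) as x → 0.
2 + 16*x**2 + 320*x**4/3 + O(x**5)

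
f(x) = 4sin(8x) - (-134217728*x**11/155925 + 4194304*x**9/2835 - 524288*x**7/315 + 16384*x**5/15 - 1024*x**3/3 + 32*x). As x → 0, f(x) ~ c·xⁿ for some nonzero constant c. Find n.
13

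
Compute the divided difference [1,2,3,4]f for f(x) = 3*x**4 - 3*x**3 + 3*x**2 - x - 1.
27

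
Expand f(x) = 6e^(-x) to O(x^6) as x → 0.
6 - 6*x + 3*x**2 - x**3 + x**4/4 - x**5/20 + O(x**6)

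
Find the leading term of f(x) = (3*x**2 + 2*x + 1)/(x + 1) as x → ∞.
3*x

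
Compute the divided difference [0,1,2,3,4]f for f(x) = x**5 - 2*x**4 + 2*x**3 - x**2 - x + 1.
8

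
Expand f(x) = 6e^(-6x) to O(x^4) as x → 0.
6 - 36*x + 108*x**2 - 216*x**3 + O(x**4)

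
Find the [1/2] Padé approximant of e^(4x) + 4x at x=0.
(148*x/21 + 1)/(-8*x**2/21 - 20*x/21 + 1)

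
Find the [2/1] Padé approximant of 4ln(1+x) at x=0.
2*x*(x + 6)/(3*(2*x/3 + 1))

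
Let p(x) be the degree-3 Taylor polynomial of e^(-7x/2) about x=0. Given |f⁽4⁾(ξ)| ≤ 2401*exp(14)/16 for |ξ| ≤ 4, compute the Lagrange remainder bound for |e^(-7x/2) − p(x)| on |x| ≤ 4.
4802*exp(14)/3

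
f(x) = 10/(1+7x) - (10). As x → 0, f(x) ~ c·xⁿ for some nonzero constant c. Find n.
1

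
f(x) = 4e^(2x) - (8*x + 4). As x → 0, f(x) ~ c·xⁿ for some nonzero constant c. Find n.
2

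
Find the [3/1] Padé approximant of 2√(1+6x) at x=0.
(-27*x**3/4 + 27*x**2/2 + 27*x/2 + 2)/(15*x/4 + 1)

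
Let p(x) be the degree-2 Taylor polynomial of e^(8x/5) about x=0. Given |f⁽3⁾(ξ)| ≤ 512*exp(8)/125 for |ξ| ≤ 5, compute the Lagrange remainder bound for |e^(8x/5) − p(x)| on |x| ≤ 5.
256*exp(8)/3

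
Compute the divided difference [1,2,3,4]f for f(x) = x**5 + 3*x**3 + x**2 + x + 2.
68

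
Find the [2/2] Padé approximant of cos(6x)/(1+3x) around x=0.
(-12*x**2 - x + 1)/(3*x**2 + 2*x + 1)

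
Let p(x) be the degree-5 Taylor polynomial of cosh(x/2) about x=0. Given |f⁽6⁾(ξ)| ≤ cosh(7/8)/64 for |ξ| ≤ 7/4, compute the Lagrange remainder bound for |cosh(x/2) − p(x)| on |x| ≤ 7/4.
117649*cosh(7/8)/188743680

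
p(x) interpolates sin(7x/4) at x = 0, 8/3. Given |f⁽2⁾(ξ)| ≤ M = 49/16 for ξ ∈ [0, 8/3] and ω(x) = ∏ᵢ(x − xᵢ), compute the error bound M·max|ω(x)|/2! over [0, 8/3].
49/18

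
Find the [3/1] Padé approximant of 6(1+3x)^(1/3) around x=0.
(-2*x**3 + 6*x**2 + 18*x + 6)/(2*x + 1)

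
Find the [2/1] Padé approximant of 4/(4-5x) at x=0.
1/(1 - 5*x/4)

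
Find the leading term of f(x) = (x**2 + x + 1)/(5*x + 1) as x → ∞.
x/5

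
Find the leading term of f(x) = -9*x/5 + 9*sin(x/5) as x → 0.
-3*x**3/250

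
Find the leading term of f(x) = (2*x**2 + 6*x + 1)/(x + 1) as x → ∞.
2*x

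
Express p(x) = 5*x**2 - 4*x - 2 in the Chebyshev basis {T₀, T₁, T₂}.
(1/2)T₀ + (-4)T₁ + (5/2)T₂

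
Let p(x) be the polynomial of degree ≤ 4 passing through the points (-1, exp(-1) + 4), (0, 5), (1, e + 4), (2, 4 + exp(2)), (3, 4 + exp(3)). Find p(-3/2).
(315 + e*(-180*exp(2) + 92 + 35*exp(3) + 378*e))*exp(-1)/128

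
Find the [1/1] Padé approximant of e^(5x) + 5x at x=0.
(35*x/4 + 1)/(1 - 5*x/4)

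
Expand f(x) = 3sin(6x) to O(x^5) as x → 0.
18*x - 108*x**3 + O(x**5)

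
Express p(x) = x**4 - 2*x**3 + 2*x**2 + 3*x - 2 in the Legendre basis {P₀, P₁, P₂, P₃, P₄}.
(-17/15)P₀ + (9/5)P₁ + (40/21)P₂ + (-4/5)P₃ + (8/35)P₄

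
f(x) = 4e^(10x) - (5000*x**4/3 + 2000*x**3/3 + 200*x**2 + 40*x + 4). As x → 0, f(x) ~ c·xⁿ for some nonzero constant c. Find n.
5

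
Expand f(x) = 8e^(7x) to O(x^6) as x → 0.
8 + 56*x + 196*x**2 + 1372*x**3/3 + 2401*x**4/3 + 16807*x**5/15 + O(x**6)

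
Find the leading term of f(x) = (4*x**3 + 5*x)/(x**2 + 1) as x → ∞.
4*x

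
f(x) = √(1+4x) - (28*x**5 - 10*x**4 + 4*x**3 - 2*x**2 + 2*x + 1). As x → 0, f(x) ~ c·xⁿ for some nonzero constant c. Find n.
6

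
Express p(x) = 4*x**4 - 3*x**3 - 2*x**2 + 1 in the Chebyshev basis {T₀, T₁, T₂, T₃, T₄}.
(3/2)T₀ + (-9/4)T₁ + T₂ + (-3/4)T₃ + (1/2)T₄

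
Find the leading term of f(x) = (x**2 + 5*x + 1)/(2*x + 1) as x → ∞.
x/2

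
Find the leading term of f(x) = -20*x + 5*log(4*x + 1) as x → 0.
-40*x**2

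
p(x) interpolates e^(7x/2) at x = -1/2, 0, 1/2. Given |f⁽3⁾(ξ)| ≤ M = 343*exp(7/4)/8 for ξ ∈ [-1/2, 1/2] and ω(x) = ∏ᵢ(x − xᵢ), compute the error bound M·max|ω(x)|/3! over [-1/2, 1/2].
343*sqrt(3)*exp(7/4)/1728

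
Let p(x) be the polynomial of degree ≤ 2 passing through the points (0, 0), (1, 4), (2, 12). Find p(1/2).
3/2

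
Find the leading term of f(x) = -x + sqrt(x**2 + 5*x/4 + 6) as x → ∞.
5/8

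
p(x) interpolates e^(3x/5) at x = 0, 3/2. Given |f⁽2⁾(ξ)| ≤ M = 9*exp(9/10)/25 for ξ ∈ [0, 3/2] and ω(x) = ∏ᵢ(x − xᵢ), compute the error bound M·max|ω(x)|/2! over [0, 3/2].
81*exp(9/10)/800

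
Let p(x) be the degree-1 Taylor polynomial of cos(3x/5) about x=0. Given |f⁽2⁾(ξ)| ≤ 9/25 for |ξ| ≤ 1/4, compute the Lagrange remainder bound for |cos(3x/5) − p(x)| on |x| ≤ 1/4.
9/800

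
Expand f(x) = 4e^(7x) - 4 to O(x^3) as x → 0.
28*x + 98*x**2 + O(x**3)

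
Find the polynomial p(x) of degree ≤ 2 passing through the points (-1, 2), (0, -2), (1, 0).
3*x**2 - x - 2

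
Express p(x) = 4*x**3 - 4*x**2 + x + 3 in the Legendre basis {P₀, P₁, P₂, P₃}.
(5/3)P₀ + (17/5)P₁ + (-8/3)P₂ + (8/5)P₃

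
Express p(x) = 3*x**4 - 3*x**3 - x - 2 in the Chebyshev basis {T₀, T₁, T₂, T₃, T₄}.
(-7/8)T₀ + (-13/4)T₁ + (3/2)T₂ + (-3/4)T₃ + (3/8)T₄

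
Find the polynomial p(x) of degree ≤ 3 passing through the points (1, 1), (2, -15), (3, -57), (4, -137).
-2*x**3 - x**2 + x + 3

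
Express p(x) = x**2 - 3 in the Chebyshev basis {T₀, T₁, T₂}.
(-5/2)T₀ + (1/2)T₂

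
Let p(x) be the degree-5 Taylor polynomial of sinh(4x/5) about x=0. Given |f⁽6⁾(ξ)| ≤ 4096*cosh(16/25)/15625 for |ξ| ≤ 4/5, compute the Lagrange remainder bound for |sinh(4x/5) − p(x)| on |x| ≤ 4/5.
1048576*cosh(16/25)/10986328125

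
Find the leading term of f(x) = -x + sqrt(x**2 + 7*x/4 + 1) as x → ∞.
7/8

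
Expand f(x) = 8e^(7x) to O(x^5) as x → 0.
8 + 56*x + 196*x**2 + 1372*x**3/3 + 2401*x**4/3 + O(x**5)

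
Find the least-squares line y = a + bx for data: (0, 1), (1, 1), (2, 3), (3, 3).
a = 4/5, b = 4/5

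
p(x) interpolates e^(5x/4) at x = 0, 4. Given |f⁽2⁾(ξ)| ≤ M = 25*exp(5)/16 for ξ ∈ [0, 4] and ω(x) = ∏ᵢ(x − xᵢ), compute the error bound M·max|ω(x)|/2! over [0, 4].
25*exp(5)/8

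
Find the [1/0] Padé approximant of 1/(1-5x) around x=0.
5*x + 1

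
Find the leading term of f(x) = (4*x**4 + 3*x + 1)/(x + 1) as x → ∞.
4*x**3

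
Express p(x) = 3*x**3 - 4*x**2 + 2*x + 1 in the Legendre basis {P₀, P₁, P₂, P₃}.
(-1/3)P₀ + (19/5)P₁ + (-8/3)P₂ + (6/5)P₃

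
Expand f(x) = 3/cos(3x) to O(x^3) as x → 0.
3 + 27*x**2/2 + O(x**3)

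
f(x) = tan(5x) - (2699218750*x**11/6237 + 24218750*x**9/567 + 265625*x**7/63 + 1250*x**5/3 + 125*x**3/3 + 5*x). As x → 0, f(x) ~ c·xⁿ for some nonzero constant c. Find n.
13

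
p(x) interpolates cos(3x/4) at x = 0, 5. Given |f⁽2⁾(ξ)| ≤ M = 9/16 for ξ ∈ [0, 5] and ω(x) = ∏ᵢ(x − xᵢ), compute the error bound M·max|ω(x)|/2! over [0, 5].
225/128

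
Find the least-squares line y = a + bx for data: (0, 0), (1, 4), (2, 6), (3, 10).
a = 1/5, b = 16/5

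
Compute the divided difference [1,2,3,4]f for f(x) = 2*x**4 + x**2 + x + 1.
20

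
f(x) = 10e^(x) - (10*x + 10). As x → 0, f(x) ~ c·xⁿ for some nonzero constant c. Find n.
2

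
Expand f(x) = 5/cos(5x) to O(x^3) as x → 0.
5 + 125*x**2/2 + O(x**3)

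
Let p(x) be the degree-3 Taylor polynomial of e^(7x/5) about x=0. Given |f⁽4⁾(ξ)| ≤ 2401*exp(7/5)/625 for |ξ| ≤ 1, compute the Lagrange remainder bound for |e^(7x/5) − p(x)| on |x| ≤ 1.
2401*exp(7/5)/15000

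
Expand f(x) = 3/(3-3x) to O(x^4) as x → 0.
1 + x + x**2 + x**3 + O(x**4)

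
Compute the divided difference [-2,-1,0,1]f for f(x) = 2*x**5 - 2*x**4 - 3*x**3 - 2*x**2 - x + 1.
11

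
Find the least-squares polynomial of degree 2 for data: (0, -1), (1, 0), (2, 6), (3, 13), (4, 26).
-36/35 + (-31/70)x + (25/14)x²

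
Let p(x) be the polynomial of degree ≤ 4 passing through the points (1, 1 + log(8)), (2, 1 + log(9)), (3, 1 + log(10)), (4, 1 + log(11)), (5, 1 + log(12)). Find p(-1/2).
1 + log(429496729600000000000000000000000*11**(31/32)*2**(25/128)*3**(19/128)*5**(13/64)/1259146754955705275366853393770193)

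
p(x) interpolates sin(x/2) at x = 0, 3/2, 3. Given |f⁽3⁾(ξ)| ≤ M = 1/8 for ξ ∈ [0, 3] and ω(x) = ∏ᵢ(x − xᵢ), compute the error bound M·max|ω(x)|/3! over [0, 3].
sqrt(3)/64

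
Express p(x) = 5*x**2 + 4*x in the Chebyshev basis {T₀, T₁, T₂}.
(5/2)T₀ + (4)T₁ + (5/2)T₂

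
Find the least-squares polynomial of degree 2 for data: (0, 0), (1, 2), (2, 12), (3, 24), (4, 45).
-3/35 + (-8/35)x + (20/7)x²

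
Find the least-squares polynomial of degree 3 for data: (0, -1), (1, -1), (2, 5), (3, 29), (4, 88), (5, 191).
-17/18 + (1061/756)x + (-473/126)x² + (241/108)x³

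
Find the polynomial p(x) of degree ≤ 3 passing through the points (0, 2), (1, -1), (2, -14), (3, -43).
-x**3 - 2*x**2 + 2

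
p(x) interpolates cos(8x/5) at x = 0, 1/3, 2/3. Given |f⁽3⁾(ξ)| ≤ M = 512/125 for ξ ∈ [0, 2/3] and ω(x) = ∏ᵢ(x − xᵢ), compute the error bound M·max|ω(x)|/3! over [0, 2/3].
512*sqrt(3)/91125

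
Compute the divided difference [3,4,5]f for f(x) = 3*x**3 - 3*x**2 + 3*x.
33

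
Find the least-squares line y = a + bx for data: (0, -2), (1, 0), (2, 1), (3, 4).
a = -21/10, b = 19/10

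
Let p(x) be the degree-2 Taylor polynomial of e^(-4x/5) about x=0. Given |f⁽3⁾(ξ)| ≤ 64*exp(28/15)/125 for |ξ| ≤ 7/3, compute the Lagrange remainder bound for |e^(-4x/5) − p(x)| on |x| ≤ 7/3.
10976*exp(28/15)/10125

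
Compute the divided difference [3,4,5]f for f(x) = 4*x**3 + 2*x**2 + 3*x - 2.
50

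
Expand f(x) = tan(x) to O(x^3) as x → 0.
x + O(x**3)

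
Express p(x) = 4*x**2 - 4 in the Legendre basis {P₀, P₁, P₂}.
(-8/3)P₀ + (8/3)P₂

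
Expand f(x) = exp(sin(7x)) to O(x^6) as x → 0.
1 + 7*x + 49*x**2/2 - 2401*x**4/8 - 16807*x**5/15 + O(x**6)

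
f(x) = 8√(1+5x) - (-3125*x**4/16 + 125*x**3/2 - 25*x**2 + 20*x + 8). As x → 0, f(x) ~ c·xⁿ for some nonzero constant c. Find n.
5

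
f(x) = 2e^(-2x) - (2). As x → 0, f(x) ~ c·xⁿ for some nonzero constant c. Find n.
1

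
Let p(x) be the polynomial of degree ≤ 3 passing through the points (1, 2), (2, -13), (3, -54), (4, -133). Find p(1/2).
7/2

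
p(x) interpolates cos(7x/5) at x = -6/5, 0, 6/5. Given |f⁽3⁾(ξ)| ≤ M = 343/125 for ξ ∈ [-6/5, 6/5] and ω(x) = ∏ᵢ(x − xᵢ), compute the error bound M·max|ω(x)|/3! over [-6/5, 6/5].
2744*sqrt(3)/15625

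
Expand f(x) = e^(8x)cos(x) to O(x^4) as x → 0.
1 + 8*x + 63*x**2/2 + 244*x**3/3 + O(x**4)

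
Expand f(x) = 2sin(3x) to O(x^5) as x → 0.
6*x - 9*x**3 + O(x**5)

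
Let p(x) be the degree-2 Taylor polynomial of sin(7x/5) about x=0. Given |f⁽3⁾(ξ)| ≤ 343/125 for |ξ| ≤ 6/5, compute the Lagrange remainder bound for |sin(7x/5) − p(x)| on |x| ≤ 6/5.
12348/15625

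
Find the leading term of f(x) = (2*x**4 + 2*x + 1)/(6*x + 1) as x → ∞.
x**3/3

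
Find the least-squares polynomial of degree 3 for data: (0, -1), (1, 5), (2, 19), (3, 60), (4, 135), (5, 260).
-17/21 + (503/126)x + (-89/84)x² + (77/36)x³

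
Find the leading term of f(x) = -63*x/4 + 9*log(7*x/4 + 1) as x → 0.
-441*x**2/32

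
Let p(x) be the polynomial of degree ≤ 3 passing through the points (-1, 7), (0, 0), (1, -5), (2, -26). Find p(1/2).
-13/8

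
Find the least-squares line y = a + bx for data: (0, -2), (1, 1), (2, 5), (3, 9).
a = -23/10, b = 37/10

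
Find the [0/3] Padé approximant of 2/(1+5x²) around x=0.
2/(5*x**2 + 1)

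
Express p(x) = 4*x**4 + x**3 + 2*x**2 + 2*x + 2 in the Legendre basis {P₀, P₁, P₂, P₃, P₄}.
(52/15)P₀ + (13/5)P₁ + (76/21)P₂ + (2/5)P₃ + (32/35)P₄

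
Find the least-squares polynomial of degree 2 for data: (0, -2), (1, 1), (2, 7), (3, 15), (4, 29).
-62/35 + (26/35)x + (12/7)x²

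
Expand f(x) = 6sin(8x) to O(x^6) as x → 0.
48*x - 512*x**3 + 8192*x**5/5 + O(x**6)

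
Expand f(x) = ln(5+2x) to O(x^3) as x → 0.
log(5) + 2*x/5 - 2*x**2/25 + O(x**3)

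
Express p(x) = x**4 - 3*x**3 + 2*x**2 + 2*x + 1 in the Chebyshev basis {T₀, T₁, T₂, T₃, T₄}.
(19/8)T₀ + (-1/4)T₁ + (3/2)T₂ + (-3/4)T₃ + (1/8)T₄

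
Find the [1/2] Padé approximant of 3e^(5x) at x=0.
(5*x + 3)/(25*x**2/6 - 10*x/3 + 1)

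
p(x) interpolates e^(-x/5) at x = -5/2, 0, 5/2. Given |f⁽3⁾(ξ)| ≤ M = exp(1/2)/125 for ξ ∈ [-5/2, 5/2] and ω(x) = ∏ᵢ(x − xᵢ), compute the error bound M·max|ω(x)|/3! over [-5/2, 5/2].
sqrt(3)*exp(1/2)/216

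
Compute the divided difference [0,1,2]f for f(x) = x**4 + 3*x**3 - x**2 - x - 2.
15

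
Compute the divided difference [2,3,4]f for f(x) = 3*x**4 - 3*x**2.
162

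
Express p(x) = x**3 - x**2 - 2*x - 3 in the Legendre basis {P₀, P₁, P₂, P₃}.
(-10/3)P₀ + (-7/5)P₁ + (-2/3)P₂ + (2/5)P₃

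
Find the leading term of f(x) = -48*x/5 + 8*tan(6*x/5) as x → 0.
576*x**3/125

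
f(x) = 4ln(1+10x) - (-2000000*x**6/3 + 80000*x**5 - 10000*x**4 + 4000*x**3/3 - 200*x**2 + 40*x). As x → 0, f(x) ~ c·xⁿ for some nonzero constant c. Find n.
7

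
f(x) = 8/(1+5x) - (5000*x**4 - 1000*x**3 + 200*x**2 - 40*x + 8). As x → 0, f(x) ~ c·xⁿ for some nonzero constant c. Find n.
5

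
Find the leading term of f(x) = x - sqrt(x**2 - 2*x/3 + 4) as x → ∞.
1/3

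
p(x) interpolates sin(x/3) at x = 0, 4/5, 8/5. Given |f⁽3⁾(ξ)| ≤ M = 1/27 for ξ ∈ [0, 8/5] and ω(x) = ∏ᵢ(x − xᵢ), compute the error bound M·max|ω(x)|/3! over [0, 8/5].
64*sqrt(3)/91125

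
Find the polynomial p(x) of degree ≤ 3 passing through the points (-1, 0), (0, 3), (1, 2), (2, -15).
-2*x**3 - 2*x**2 + 3*x + 3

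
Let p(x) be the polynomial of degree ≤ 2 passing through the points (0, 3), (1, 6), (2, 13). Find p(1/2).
4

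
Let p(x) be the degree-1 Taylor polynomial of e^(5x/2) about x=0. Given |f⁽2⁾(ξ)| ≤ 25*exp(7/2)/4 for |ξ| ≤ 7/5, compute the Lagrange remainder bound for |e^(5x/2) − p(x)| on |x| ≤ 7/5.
49*exp(7/2)/8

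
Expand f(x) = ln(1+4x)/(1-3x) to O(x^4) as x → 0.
4*x + 4*x**2 + 100*x**3/3 + O(x**4)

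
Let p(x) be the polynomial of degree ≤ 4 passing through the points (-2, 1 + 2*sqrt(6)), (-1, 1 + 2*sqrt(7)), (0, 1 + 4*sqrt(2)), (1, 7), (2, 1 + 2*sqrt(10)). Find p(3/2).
-35*sqrt(2)/16 - 5*sqrt(6)/64 + 7*sqrt(7)/16 + 35*sqrt(10)/64 + 121/16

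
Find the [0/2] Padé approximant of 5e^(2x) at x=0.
5/(2*x**2 - 2*x + 1)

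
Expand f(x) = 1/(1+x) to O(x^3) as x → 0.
1 - x + x**2 + O(x**3)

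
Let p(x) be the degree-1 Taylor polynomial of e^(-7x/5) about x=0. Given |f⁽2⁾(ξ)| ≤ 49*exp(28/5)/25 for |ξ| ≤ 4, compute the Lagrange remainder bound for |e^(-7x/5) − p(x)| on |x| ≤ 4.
392*exp(28/5)/25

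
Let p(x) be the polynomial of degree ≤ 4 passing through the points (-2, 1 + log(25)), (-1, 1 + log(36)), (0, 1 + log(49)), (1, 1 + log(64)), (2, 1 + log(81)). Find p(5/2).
1 + log(36756909*sqrt(2)*3**(1/32)*5**(35/64)*7**(29/32)/8388608)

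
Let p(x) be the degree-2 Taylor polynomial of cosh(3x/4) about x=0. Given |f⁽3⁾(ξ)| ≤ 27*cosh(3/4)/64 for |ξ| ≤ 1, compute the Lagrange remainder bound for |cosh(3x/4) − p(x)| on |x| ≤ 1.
9*cosh(3/4)/128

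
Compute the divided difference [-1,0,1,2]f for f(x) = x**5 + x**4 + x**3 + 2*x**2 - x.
8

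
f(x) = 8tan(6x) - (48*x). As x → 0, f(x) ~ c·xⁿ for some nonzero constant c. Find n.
3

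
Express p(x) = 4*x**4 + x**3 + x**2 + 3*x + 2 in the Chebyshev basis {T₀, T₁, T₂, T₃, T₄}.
(4)T₀ + (15/4)T₁ + (5/2)T₂ + (1/4)T₃ + (1/2)T₄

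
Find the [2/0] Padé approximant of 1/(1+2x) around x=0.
4*x**2 - 2*x + 1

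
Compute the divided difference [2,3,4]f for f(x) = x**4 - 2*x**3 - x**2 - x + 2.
36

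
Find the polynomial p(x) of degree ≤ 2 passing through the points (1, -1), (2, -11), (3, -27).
-3*x**2 - x + 3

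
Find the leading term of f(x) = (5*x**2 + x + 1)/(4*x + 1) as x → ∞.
5*x/4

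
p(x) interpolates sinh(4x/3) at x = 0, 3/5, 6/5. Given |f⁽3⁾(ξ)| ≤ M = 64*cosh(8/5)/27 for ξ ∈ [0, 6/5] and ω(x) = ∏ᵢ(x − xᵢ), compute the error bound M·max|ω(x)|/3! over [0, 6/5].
64*sqrt(3)*cosh(8/5)/3375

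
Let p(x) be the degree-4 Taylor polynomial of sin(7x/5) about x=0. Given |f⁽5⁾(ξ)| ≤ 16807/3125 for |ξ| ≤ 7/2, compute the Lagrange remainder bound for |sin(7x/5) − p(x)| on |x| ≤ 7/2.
282475249/12000000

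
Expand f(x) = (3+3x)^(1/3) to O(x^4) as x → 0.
3**(1/3) + 3**(1/3)*x/3 - 3**(1/3)*x**2/9 + 5*3**(1/3)*x**3/81 + O(x**4)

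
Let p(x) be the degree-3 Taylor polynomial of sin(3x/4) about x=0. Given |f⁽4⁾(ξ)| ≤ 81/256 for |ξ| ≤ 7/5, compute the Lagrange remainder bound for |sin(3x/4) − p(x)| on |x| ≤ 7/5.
64827/1280000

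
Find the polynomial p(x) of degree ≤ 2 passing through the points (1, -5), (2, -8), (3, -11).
-3*x - 2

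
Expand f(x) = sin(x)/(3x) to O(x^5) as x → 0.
1/3 - x**2/18 + x**4/360 + O(x**5)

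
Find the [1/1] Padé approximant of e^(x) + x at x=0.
(7*x/4 + 1)/(1 - x/4)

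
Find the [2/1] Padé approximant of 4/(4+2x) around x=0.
1/(x/2 + 1)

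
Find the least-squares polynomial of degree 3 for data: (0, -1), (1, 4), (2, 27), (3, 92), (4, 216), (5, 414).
-83/126 + (-703/756)x + (92/63)x² + (331/108)x³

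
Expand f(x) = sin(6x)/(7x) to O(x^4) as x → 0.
6/7 - 36*x**2/7 + O(x**4)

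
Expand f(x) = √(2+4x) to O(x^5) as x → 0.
sqrt(2) + sqrt(2)*x - sqrt(2)*x**2/2 + sqrt(2)*x**3/2 - 5*sqrt(2)*x**4/8 + O(x**5)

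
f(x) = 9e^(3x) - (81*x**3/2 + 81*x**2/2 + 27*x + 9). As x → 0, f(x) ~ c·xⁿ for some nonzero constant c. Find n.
4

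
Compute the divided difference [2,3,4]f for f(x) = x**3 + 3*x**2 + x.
12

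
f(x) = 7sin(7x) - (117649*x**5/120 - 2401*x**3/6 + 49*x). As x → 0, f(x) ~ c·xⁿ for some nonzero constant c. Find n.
7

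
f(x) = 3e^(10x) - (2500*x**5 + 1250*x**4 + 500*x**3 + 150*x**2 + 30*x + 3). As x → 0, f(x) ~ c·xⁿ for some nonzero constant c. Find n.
6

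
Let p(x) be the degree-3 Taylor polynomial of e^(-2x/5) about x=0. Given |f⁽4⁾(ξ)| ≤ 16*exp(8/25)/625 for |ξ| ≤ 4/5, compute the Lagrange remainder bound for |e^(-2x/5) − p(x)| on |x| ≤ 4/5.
512*exp(8/25)/1171875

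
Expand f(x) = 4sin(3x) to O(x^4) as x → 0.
12*x - 18*x**3 + O(x**4)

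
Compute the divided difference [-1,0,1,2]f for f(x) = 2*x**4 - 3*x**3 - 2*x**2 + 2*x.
1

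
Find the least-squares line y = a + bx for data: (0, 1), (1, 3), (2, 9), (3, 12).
a = 2/5, b = 39/10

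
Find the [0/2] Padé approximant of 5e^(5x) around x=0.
5/(25*x**2/2 - 5*x + 1)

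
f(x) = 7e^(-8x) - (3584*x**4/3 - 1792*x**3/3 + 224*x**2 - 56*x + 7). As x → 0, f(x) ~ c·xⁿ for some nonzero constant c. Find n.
5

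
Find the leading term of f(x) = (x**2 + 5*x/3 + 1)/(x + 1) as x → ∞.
x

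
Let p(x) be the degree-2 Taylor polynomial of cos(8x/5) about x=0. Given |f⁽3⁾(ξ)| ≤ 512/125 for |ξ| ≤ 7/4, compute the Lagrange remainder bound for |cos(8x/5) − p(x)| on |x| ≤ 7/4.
1372/375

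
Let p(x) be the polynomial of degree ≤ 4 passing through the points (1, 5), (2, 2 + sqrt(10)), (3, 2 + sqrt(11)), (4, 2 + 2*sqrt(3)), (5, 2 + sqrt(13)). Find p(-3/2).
-2145*sqrt(10)/32 - 1365*sqrt(3)/16 + 1155*sqrt(13)/128 + 9265/128 + 5005*sqrt(11)/64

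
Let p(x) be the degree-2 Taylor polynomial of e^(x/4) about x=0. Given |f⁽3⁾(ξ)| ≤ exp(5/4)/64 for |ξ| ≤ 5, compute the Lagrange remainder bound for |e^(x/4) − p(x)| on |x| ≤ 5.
125*exp(5/4)/384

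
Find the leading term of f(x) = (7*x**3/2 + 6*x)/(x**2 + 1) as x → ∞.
7*x/2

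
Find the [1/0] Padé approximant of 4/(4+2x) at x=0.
1 - x/2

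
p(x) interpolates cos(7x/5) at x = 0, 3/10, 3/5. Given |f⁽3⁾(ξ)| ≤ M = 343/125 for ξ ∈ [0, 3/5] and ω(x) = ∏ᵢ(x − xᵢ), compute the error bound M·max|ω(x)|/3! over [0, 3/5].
343*sqrt(3)/125000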